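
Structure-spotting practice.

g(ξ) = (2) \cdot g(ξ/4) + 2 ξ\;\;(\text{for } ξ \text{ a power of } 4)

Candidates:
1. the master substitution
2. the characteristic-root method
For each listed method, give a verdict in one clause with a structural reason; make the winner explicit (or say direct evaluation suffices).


Diagnosis: the master substitution — the argument shrinks by the factor 4, so measure the index on a logarithmic scale and the recursion becomes a shift.
- the master substitution — yes, a natural case for it.
- the characteristic-root method: a divided-index call is not the fixed-shift linear shape that characteristic roots solve.


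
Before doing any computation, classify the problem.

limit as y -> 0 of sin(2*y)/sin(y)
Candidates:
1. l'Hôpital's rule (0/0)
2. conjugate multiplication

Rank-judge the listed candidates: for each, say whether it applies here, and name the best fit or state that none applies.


Verdict: l'Hôpital's rule (0/0) — both numerator and denominator vanish at 0: the genuine 0/0 indeterminate that l'Hôpital exists for. Expanding numerator and denominator to first order gives the same value — the rule automates exactly that.
- l'Hôpital's rule (0/0): applicable, and directly so.
- conjugate multiplication — rationalization has no target — no divergent radical difference appears.


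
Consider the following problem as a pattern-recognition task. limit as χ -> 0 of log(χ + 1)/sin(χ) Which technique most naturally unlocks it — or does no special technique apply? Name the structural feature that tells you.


Verdict: l'Hôpital's rule (0/0) — substituting 0 gives 0 over 0; differentiate top and bottom once and re-evaluate. Expanding numerator and denominator to first order gives the same value — the rule automates exactly that.


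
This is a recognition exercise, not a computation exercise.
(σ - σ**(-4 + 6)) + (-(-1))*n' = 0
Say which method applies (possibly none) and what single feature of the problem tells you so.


Verdict: no special technique — solved for the derivative, n never appears on the right — this is a direct integration in σ, not a differential-equations problem at heart.


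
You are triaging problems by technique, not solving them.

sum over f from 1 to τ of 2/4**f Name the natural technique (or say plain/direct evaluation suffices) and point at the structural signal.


Best approach: the geometric series formula — consecutive terms stand in a fixed index-free ratio — the geometric sum formula closes it.


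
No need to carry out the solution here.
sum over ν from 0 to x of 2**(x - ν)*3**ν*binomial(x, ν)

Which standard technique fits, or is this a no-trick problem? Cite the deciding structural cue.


Method: the binomial theorem — the summand is term ν of a binomial expansion in 3 and 2; the whole sum is a single power.


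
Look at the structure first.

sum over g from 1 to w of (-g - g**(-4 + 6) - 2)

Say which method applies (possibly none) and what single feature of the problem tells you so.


Best approach: no special technique — recognize the absence of structure: constant-multiple powers of g summed plainly, no special method required.


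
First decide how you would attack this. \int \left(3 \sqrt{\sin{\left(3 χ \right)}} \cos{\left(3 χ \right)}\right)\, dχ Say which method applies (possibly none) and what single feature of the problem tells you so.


Technique: u-substitution — collected, the integrand has one factor that is, up to a constant, the derivative of an inner expression the rest depends on — substitute for that inner expression.


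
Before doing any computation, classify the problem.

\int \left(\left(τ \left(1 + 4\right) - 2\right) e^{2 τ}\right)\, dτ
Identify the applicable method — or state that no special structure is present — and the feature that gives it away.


Method: integration by parts — a polynomial (τ \left(1 + 4\right) - 2) against the kernel e^{2 τ} is the signature bounded-ladder case for integration by parts.


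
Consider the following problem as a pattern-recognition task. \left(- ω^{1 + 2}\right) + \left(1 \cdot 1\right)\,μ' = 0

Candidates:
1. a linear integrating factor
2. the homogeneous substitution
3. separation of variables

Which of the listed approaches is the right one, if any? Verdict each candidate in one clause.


Technique: no special technique — with μ absent the equation is not coupled at all: direct integration in ω.
- a linear integrating factor: the linear template holds only trivially here (the unknown is absent, so the coefficient is zero) — the method is not the natural label.
- the homogeneous substitution — the ratio of the variables does not determine the slope.
- separation of variables — any separation here is vacuous (nothing depends on the unknown); direct integration is the honest label.


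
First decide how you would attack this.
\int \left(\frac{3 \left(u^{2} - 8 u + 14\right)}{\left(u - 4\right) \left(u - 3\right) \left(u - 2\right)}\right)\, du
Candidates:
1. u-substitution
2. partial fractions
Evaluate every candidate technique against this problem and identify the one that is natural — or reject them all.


Technique: partial fractions — the bottom factors while the top stays lower-degree — split into simple fractions and integrate piece by piece.
- u-substitution: no subexpression of the integrand pairs with its own derivative as a factor — individual terms may offer their own substitutions, but any change of variable covering the whole integral would have to be constructed from outside the expression.
- partial fractions — yes — fits the structure here.


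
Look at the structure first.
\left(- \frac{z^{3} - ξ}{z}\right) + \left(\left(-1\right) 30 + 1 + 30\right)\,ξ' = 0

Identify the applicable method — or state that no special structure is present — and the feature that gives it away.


Best approach: a linear integrating factor — linear in the unknown with genuine forcing: multiply through by the exponential of the integrated coefficient and the left side closes into one derivative.


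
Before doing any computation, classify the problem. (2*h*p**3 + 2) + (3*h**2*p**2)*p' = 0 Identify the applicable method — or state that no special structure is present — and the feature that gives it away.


Best approach: the exact-equation method — d/dp of 2*h*p**3 + 2 equals d/dh of 3*h**2*p**2: the form is a total differential of one potential — integrate it exactly.


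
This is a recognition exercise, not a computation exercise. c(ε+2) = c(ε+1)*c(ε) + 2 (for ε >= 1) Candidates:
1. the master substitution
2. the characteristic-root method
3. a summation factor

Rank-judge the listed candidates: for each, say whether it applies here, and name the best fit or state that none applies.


Diagnosis: no special technique — a nonlinear dependence on earlier terms breaks linearity, and with it every superposition-based closed form.
- the master substitution: the recursive argument is a shift of the index, not a fixed fraction of it.
- the characteristic-root method — nonlinearity rules out exponential-mode superposition from the start.
- a summation factor — no summation factor applies — the rule is not linear in the sequence values.


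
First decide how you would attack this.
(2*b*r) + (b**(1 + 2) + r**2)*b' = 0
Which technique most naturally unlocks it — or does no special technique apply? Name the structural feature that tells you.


Technique: the exact-equation method — equality of cross partials is the green light — assemble the potential function term by term.


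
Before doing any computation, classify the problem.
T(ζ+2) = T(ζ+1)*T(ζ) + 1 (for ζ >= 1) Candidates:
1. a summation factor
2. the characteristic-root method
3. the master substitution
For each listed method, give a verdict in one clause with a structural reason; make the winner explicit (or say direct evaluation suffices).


Method: no special technique — a nonlinear dependence on earlier terms breaks linearity, and with it every superposition-based closed form.
- a summation factor: no summation factor applies — the rule is not linear in the sequence values.
- the characteristic-root method: the recursion is nonlinear in the sequence values, so no linear-modes ansatz applies.
- the master substitution: the recursion shifts the index rather than dividing it.


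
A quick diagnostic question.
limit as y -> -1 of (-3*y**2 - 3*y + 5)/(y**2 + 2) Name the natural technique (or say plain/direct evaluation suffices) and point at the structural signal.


Method: no special technique — the expression is continuous at -1 — substitute and evaluate; no indeterminate form appears.


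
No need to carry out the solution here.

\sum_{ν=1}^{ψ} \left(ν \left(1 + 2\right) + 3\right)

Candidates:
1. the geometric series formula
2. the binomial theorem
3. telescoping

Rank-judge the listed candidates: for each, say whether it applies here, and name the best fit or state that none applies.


Verdict: no special technique — nothing telescopes and nothing is geometric; polynomial terms in ν sum term by term.
- the geometric series formula — dividing successive terms gives an index-dependent quantity, not a constant.
- the binomial theorem: there is no sum-raised-to-a-power identity hiding in these terms.
- telescoping — writing out consecutive terms as given produces no pairwise cancellation.


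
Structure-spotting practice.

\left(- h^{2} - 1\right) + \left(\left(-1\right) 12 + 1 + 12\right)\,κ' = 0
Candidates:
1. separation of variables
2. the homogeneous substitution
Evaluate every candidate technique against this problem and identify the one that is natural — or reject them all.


Best approach: no special technique — with κ absent the equation is not coupled at all: direct integration in h.
- separation of variables: with no unknown in the slope, separating variables is a formality — the equation integrates directly.
- the homogeneous substitution — the ratio of the variables does not determine the slope.


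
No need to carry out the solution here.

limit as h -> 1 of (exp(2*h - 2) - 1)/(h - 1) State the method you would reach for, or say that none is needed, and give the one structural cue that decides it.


Diagnosis: l'Hôpital's rule (0/0) — the 0/0 form at 1 is the signature situation for l'Hôpital's rule. Expanding numerator and denominator to first order gives the same value — the rule automates exactly that.


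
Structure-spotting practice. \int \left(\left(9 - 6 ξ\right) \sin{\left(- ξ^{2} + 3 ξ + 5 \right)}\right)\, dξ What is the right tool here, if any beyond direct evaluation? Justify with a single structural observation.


Technique: u-substitution — a chain-rule shadow: 9 - 6 ξ alongside a function of - ξ^{2} + 3 ξ + 5 means u = - ξ^{2} + 3 ξ + 5 unwinds the composition in one step.


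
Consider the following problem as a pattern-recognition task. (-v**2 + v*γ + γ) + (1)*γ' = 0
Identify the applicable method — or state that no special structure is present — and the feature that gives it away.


Technique: a linear integrating factor — the unknown enters only to the first power against a nonzero forcing term — the integrating-factor template applies directly.


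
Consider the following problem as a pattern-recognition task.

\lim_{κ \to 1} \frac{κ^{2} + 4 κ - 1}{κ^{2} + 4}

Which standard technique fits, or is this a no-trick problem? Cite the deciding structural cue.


Diagnosis: no special technique — the function is continuous at 1; evaluation is itself the limit, no machinery required.


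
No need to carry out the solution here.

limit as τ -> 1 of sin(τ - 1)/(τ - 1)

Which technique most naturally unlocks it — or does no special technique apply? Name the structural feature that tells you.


Best approach: l'Hôpital's rule (0/0) — substituting 1 gives 0 over 0; differentiate top and bottom once and re-evaluate. A first-order expansion at the point is an equally standard path; the rule packages it.


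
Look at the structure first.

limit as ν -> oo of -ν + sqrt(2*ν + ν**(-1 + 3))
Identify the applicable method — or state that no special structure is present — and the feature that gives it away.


Verdict: conjugate multiplication — neither sqrt(2*ν + ν**(-1 + 3)) nor ν converges alone, so rewrite their difference as a conjugate-rationalized quotient first.


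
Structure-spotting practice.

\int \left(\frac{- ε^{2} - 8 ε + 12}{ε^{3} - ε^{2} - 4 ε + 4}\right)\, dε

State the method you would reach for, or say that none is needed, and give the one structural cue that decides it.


Best approach: partial fractions — the bottom factors while the top stays lower-degree — split into simple fractions and integrate piece by piece.


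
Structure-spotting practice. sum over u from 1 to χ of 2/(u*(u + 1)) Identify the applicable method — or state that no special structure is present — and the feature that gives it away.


Diagnosis: telescoping — after splitting 2/(u*(u + 1)) into partial fractions, the pieces are shifted copies of one function and cancel telescopically.


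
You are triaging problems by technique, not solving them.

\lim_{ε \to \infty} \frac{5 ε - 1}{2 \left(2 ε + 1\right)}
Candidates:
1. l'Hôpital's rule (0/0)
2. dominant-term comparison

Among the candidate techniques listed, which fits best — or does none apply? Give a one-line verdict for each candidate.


Technique: dominant-term comparison — as ε grows, only the highest-degree terms matter — compare leading terms and read the limit off.
- l'Hôpital's rule (0/0): no 0/0 form appears: written as one quotient, top and bottom both grow without bound, and the ratio is decided by their leading terms.
- dominant-term comparison — applicable, and directly so.


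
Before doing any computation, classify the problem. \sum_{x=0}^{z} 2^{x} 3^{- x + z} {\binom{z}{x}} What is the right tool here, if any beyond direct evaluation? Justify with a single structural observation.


Technique: the binomial theorem — {\binom{z}{x}} weighting matched powers of 2 and 3 is the expanded form of (2 + 3)^z — fold it back up.


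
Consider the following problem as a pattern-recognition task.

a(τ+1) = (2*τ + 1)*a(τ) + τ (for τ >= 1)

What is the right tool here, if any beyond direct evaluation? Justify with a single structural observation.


Method: a summation factor — the coefficient 2*τ + 1 drifts with the index, so no fixed root exists; normalizing by the cumulative product telescopes it.


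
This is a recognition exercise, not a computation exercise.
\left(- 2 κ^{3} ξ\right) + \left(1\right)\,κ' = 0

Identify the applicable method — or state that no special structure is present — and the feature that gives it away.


Best approach: separation of variables — solved for the derivative, the right side splits multiplicatively into a function of each variable alone — divide and integrate each side.


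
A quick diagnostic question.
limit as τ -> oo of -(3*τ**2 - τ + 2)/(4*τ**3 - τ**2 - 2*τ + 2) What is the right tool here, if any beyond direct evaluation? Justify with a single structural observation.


Verdict: dominant-term comparison — as τ grows, only the highest-degree terms matter — compare leading terms and read the limit off. Viewed as a single quotient this is an ∞/∞ form — an at-infinity application of l'Hôpital's rule would also resolve it; comparing leading growth reads the answer without differentiating.


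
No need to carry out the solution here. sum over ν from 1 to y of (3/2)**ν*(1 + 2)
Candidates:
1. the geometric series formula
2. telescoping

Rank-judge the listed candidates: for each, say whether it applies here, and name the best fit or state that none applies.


Method: the geometric series formula — consecutive terms stand in a fixed index-free ratio — the geometric sum formula closes it.
- the geometric series formula — applies; the problem has the shape this method handles.
- telescoping: in the displayed form, no term reappears at a neighboring index to cancel against.


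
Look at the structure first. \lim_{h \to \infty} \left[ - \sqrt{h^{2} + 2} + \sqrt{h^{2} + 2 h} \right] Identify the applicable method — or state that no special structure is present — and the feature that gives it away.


Diagnosis: conjugate multiplication — the ∞ − ∞ radical form is the exact trigger for the conjugate maneuver.


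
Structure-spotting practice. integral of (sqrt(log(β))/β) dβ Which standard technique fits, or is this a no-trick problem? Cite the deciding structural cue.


Verdict: u-substitution — collected, the integrand has one factor that is, up to a constant, the derivative of an inner expression the rest depends on — substitute for that inner expression.


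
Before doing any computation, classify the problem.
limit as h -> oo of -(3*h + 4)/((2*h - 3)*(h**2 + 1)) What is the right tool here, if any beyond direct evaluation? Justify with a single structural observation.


Best approach: dominant-term comparison — growth-rate triage: the leading powers of h decide the limit, everything else is noise. l'Hôpital's at-infinity variant applies to the expression viewed as a single quotient; the leading-term comparison is the direct route.


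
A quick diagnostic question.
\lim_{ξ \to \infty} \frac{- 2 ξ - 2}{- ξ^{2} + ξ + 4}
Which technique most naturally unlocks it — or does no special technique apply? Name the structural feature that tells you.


Verdict: dominant-term comparison — growth-rate triage: the leading powers of ξ decide the limit, everything else is noise. Viewed as a single quotient this is an ∞/∞ form — an at-infinity application of l'Hôpital's rule would also resolve it; comparing leading growth reads the answer without differentiating.


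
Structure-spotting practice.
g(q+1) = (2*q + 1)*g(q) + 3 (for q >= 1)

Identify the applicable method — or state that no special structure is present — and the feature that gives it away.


Diagnosis: a summation factor — it is first-order linear but the coefficient 2*q + 1 depends on the index, so multiply through by a summation factor to telescope it.


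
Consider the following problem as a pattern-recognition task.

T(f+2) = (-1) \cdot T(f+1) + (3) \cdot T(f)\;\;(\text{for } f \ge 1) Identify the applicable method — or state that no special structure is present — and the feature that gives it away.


Diagnosis: the characteristic-root method — because shifting f leaves the equation's coefficients unchanged, exponential trials reduce it to algebra.


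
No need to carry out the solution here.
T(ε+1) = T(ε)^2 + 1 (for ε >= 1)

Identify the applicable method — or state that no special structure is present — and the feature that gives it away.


Diagnosis: no special technique — each new value is a nonlinear function of earlier ones — scaling arguments and superposition both fail.


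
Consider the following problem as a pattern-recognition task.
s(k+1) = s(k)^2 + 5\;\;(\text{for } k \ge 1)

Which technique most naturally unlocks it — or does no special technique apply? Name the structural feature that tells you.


Method: no special technique — the recurrence is nonlinear in the sequence values; study it directly, no linear machinery applies.


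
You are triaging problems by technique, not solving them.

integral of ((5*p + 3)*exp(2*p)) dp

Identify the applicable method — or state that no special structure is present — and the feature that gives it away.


Diagnosis: integration by parts — a polynomial 5*p + 3 against the kernel exp(2*p) is the signature bounded-ladder case for integration by parts.


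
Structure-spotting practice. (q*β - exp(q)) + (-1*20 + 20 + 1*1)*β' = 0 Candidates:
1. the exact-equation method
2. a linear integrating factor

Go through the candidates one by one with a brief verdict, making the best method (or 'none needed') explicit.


Technique: a linear integrating factor — the unknown enters only to the first power against a nonzero forcing term — the integrating-factor template applies directly.
- the exact-equation method: no potential function has this form as its differential, as written.
- a linear integrating factor: yes — fits the structure here.


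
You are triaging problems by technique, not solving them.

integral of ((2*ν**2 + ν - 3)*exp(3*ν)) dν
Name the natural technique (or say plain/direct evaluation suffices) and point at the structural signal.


Best approach: integration by parts — a polynomial factor 2*ν**2 + ν - 3 multiplies exp(3*ν); differentiating 2*ν**2 + ν - 3 lowers its degree while exp(3*ν) integrates cleanly, so parts wins.


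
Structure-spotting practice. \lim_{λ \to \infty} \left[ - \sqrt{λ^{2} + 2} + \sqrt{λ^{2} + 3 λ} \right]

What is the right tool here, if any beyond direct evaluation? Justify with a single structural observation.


Verdict: conjugate multiplication — neither \sqrt{λ^{2} + 3 λ} nor \sqrt{λ^{2} + 2} converges alone, so rewrite their difference as a conjugate-rationalized quotient first.


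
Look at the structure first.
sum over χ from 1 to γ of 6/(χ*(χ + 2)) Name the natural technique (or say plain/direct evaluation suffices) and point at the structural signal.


Diagnosis: telescoping — poles of 6/(χ*(χ + 2)) differ by an integer, the telltale of a telescoping partial-fraction sum.


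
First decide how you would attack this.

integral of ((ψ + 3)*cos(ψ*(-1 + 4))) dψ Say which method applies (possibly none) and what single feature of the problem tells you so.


Diagnosis: integration by parts — differentiate ψ + 3, integrate cos(ψ*(-1 + 4)): each pass lowers the polynomial degree, so parts terminates.


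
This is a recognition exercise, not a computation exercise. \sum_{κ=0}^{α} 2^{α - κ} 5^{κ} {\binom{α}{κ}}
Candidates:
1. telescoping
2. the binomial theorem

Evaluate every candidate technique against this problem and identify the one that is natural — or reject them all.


Diagnosis: the binomial theorem — terms weighting {\binom{α}{κ}} against matched powers of 5 and 2 reassemble into (5 + 2)^α by the binomial theorem.
- telescoping: neither a shifted-difference shape nor integer-spaced poles are present.
- the binomial theorem — applies; the problem has the shape this method handles.


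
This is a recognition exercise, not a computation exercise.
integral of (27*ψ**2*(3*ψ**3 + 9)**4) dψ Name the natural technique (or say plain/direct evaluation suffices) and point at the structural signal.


Technique: u-substitution — collected, the integrand has one factor that is, up to a constant, the derivative of an inner expression the rest depends on — substitute for that inner expression. Nothing stops a full expansion here — the substitution simply spares the algebra.


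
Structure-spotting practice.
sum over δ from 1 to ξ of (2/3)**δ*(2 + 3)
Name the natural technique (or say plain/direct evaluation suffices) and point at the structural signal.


Verdict: the geometric series formula — consecutive terms stand in a fixed index-free ratio — the geometric sum formula closes it.


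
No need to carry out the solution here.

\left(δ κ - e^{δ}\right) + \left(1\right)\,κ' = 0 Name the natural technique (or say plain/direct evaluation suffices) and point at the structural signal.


Verdict: a linear integrating factor — κ enters only linearly with coefficient δ; multiply by exp of the integral of δ and the left side becomes one derivative.


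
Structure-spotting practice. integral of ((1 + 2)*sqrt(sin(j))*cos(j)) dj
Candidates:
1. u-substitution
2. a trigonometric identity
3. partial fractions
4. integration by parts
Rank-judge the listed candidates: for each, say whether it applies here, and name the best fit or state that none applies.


Diagnosis: u-substitution — everything non-trivial happens through the inner expression sin(j), and its derivative accounts for the remaining factor up to a constant, so set u = sin(j).
- u-substitution — yes — fits the structure here.
- a trigonometric identity — no identity rewrites this into an easier trigonometric form.
- partial fractions: the expression is not a ratio of polynomials that decomposes further.
- integration by parts: no split into a nonconstant polynomial times one of the standard kernels — exp, sine, or cosine of a linear argument, or a logarithm — applies here.


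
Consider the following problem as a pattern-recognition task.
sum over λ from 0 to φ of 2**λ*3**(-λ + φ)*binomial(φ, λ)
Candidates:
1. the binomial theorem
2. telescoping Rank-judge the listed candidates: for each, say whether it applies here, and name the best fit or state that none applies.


Diagnosis: the binomial theorem — the binomial coefficients weight matched powers of 2 and 3, which is exactly the expansion of a binomial power.
- the binomial theorem: a fit — the right tool for this form.
- telescoping — the summand is not presented as a shifted difference — a telescoping rewrite may exist, but the displayed structure does not offer one.


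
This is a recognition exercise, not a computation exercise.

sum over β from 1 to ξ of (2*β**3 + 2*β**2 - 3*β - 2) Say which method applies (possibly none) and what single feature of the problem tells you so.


Method: no special technique — this is bookkeeping, not technique: standard formulas for sums of constant-multiple powers of β apply termwise.


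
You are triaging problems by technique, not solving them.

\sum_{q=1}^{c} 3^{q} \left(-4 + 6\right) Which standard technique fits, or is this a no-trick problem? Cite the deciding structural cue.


Method: the geometric series formula — term-over-term division gives 3 every time — index-free ratio, geometric sum formula applies.


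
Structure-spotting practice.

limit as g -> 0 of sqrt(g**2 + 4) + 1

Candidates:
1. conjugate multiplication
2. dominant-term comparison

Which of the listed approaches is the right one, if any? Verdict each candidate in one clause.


Verdict: no special technique — the function is continuous at 0; evaluation is itself the limit, no machinery required.
- conjugate multiplication: there is no infinity-minus-infinity radical difference to rationalize.
- dominant-term comparison — no dominant power emerges to decide the limit by degree comparison.


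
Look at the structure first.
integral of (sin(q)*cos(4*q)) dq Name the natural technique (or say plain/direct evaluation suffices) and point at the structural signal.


Best approach: a trigonometric identity — split sin(q)*cos(4*q) with the angle-addition identities: the resulting sum integrates term by term.


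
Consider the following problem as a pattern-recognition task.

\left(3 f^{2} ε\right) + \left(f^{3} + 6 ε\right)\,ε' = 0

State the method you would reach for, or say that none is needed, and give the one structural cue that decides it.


Technique: the exact-equation method — the mixed-partials test passes for 3 f^{2} ε and f^{3} + 6 ε, so a potential function exists as presented.


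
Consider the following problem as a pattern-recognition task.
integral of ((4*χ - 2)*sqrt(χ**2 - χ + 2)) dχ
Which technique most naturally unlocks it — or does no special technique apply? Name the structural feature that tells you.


Method: u-substitution — everything non-trivial happens through the inner expression χ**2 - χ + 2, and its derivative accounts for the remaining factor up to a constant, so set u = χ**2 - χ + 2.


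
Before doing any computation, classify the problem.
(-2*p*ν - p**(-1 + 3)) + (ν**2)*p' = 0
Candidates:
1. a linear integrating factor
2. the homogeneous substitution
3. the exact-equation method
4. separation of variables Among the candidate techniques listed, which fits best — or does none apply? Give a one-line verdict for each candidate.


Diagnosis: the homogeneous substitution — scaling ν and p together leaves the slope fixed — it depends only on p/ν, so substitute the ratio. A Bernoulli rewrite works here as the equation stands — the homogeneous substitution is the more immediate reading.
- a linear integrating factor — a nonlinear term in the unknown puts this outside the integrating-factor template.
- the homogeneous substitution — applicable, and directly so.
- the exact-equation method: the cross partial derivatives disagree, so no single potential exists.
- separation of variables: no algebra isolates the independent variable on one side and the unknown on the other.


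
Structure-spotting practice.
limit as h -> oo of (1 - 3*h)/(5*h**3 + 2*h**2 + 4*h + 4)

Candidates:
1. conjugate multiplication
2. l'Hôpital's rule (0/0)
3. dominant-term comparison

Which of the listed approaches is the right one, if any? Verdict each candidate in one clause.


Method: dominant-term comparison — growth-rate triage: the leading powers of h decide the limit, everything else is noise.
- conjugate multiplication: there are no radicals in tension whose conjugate would simplify matters.
- l'Hôpital's rule (0/0) — no 0/0 form appears: written as one quotient, top and bottom both grow without bound, and the ratio is decided by their leading terms.
- dominant-term comparison — yes, a natural case for it.


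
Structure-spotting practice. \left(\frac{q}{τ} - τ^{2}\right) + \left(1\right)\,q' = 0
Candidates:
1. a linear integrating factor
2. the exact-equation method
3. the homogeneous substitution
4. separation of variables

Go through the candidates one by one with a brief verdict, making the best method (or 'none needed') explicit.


Verdict: a linear integrating factor — the unknown enters only to the first power against a nonzero forcing term — the integrating-factor template applies directly.
- a linear integrating factor — applies; the problem has the shape this method handles.
- the exact-equation method: the mixed-partials test fails on this split — it is not an exact differential as presented.
- the homogeneous substitution — the slope does not depend on the ratio of the variables alone.
- separation of variables — no algebra isolates the independent variable on one side and the unknown on the other.


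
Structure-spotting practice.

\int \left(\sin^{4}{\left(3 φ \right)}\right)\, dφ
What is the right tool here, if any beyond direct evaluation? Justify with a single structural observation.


Verdict: a trigonometric identity — \sin^{4}{\left(3 φ \right)} is an even power — the power-reduction identity rewrites it into first-degree cosines.


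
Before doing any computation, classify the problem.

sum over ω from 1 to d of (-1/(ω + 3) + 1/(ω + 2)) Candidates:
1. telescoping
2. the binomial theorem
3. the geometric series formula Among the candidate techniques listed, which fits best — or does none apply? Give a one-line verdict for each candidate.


Best approach: telescoping — the summand is 1/(ω + 2) minus the same expression shifted by one, so consecutive terms cancel in pairs.
- telescoping: yes — fits the structure here.
- the binomial theorem: no binomial coefficients pair up with complementary powers here.
- the geometric series formula: dividing successive terms gives an index-dependent quantity, not a constant.


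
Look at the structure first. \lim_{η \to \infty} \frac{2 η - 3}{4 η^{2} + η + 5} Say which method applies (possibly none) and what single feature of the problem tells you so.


Technique: dominant-term comparison — divide by the highest power of η present: lower-order terms vanish and the dominant ratio remains. Viewed as a single quotient this is an ∞/∞ form — an at-infinity application of l'Hôpital's rule would also resolve it; comparing leading growth reads the answer without differentiating.


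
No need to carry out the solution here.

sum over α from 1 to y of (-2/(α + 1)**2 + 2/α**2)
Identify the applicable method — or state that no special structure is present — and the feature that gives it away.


Verdict: telescoping — this sum is a zipper: each term contributes 2/α**2 and removes the next index's value, which the following term puts back, closing term by term.


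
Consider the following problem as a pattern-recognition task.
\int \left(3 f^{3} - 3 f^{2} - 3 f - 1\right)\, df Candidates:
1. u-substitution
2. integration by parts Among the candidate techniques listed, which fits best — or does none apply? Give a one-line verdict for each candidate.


Diagnosis: no special technique — every term is a constant multiple of a power of f; term-wise power-rule integration needs no preliminary transformation.
- u-substitution: any workable substitution here is cosmetic — the integrand is already in directly integrable form.
- integration by parts: splitting off a factor buys nothing — the integrand integrates directly without parts.


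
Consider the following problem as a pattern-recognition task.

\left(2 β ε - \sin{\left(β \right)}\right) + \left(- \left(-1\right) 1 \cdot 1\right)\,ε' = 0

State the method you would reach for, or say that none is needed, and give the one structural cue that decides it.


Technique: a linear integrating factor — arrange it as ε' + 2 β·ε = (the forcing term) and the integrating factor does the rest.


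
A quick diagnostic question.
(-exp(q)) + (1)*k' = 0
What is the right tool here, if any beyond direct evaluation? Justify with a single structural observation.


Diagnosis: no special technique — solved for the derivative, k never appears on the right — this is a direct integration in q, not a differential-equations problem at heart.


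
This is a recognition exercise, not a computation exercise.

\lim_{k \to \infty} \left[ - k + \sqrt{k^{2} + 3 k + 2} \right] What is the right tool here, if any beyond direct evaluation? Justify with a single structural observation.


Best approach: conjugate multiplication — both pieces blow up but their difference is finite; the conjugate trick rationalizes \sqrt{k^{2} + 3 k + 2} - k.


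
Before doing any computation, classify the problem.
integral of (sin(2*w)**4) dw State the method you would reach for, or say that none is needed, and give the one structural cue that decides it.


Diagnosis: a trigonometric identity — the even trigonometric power sin(2*w)**4 reduces by a double-angle identity before any integration is attempted.


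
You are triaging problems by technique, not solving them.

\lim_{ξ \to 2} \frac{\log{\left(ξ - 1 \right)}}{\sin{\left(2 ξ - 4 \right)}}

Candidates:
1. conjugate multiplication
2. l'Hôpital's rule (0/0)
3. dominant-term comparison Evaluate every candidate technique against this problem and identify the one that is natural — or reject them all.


Method: l'Hôpital's rule (0/0) — numerator and denominator both vanish at 2 — a genuine 0/0 form, which is exactly when l'Hôpital applies. A first-order expansion at the point is an equally standard path; the rule packages it.
- conjugate multiplication — rationalization has no target — no divergent radical difference appears.
- l'Hôpital's rule (0/0): yes, a natural case for it.
- dominant-term comparison: no dominant-degree comparison decides it.


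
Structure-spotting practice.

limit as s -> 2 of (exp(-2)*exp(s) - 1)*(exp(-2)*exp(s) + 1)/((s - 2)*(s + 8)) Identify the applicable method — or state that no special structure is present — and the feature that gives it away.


Best approach: l'Hôpital's rule (0/0) — numerator and denominator both vanish at 2 — a genuine 0/0 form, which is exactly when l'Hôpital applies. A local series expansion at the point resolves it as well; the rule is the packaged version of that step.


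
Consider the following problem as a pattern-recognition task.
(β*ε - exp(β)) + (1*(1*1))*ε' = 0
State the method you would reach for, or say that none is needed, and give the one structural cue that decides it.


Technique: a linear integrating factor — the unknown enters only to the first power against a nonzero forcing term — the integrating-factor template applies directly.


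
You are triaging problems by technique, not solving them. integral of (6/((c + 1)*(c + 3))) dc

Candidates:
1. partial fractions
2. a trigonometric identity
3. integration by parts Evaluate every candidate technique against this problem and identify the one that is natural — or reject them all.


Diagnosis: partial fractions — a proper rational integrand whose denominator splits into simpler factors — decompose into partial fractions first.
- partial fractions: applicable, and directly so.
- a trigonometric identity: no sine or cosine appears, so there is nothing for a trigonometric identity to act on.
- integration by parts: there is no nonconstant-polynomial-times-kernel split with an exp, sine, cosine (degree-1 argument), or logarithm partner.


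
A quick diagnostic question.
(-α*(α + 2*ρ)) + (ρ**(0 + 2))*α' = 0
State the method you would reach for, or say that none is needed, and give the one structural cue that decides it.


Method: the homogeneous substitution — solved for the derivative, the right side is unchanged under scaling ρ and α together — it depends only on the ratio α/ρ, so substitute a single ratio variable. This doubles as a Bernoulli equation in the unknown as written; the homogeneous route needs no setup at all.


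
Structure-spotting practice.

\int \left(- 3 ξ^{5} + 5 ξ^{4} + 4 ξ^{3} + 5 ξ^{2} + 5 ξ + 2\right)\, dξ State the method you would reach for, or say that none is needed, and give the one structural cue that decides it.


Method: no special technique — the integrand is a sum of constant multiples of powers of ξ — integrate term by term.


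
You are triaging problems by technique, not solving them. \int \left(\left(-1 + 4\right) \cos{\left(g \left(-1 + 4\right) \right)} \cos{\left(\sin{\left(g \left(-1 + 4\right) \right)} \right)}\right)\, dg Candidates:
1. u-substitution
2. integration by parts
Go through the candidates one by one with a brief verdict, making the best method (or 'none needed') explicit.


Verdict: u-substitution — collected, the integrand has one factor that is, up to a constant, the derivative of an inner expression the rest depends on — substitute for that inner expression.
- u-substitution — yes — fits the structure here.
- integration by parts — no split into a nonconstant polynomial times one of the standard kernels — exp, sine, or cosine of a linear argument, or a logarithm — applies here.


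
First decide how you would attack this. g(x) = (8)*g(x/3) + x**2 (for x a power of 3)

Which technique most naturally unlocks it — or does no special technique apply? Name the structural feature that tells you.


Verdict: the master substitution — the argument x/3 divides the index by 3; the standard x = 3^m substitution converts it to a constant-shift recurrence.


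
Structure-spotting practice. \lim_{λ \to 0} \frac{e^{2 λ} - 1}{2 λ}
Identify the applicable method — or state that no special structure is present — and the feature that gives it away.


Best approach: l'Hôpital's rule (0/0) — numerator and denominator both vanish at 0 — a genuine 0/0 form, which is exactly when l'Hôpital applies. A first-order expansion at the point is an equally standard path; the rule packages it.


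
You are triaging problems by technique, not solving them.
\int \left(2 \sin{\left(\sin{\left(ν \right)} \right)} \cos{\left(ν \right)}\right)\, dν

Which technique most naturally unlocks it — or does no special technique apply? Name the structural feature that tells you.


Diagnosis: u-substitution — the only nontrivial dependence routes through \sin{\left(ν \right)}, whose derivative supplies the leftover factor up to a constant multiple — u = \sin{\left(ν \right)} flattens it.
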